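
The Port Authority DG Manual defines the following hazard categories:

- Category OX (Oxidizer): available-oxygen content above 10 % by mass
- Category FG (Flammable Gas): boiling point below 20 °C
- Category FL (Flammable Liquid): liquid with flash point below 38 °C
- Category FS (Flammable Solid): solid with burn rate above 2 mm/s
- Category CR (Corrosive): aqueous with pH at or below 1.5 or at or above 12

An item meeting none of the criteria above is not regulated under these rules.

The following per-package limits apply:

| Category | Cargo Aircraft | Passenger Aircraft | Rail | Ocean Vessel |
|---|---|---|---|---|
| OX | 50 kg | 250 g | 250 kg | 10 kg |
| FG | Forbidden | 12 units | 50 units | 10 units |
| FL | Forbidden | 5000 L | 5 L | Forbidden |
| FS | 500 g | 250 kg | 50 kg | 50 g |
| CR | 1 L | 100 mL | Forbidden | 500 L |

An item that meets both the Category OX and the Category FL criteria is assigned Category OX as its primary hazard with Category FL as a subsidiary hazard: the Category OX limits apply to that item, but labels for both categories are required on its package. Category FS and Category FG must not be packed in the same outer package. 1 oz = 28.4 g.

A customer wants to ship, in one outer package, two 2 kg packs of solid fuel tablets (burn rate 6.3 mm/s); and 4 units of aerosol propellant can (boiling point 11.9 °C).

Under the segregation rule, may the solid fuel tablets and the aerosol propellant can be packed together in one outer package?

No

Solid fuel tablets: burn rate 6.3 mm/s > 2 mm/s → Category FS (Flammable Solid).
With boiling point 11.9 °C (< 20 °C), the aerosol propellant can falls in Category FG.
Category FS and Category FG may not share an outer package.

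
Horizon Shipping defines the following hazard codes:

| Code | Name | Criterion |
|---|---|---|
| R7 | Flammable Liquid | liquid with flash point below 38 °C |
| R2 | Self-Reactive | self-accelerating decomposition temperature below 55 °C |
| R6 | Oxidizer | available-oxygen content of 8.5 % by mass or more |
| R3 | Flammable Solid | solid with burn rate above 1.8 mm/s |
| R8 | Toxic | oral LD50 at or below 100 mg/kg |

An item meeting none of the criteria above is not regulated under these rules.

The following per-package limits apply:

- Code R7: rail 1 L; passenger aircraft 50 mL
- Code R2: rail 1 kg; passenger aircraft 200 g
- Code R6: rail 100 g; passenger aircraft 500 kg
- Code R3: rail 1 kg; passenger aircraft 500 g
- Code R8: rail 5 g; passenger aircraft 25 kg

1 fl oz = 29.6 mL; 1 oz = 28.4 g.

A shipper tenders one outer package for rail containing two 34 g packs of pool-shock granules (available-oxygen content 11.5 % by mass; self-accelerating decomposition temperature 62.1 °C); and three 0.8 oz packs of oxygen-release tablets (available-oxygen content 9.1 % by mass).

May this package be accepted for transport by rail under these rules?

No

With available-oxygen content 11.5 % by mass (≥ 8.5 % by mass), the pool-shock granules fall in Code R6.
Oxygen-release tablets: available-oxygen content 9.1 % by mass ≥ 8.5 % by mass → Code R6 (Oxidizer).
Code R6 net quantity: (two 34 g packs = 68 g) + (three 0.8 oz packs = 68.16 g) = 136.16 g.
136.16 g exceeds the rail limit of 100 g for Code R6.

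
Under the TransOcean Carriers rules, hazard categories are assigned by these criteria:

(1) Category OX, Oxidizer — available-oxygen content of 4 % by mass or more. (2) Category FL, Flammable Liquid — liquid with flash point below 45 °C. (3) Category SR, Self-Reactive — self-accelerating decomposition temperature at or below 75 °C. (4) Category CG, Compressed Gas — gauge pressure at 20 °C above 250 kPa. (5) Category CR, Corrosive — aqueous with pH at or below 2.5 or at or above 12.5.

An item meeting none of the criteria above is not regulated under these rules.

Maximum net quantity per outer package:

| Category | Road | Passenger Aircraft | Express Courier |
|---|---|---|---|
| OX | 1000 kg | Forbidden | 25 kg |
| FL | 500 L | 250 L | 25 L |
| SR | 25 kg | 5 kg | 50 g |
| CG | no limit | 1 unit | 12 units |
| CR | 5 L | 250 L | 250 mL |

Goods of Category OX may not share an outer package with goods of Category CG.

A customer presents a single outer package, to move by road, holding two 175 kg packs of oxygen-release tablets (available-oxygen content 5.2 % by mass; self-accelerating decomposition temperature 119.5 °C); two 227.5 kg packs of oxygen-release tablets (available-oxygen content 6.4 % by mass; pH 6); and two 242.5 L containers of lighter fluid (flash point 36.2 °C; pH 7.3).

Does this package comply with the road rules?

With available-oxygen content 5.2 % by mass (≥ 4 % by mass), the oxygen-release tablets fall in Category OX.
The oxygen-release tablets have available-oxygen content 6.4 % by mass, which is ≥ 4 % by mass, so they are Category OX (Oxidizer).
Lighter fluid: flash point 36.2 °C < 45 °C → Category FL (Flammable Liquid).
Category OX net quantity: (two 175 kg packs = 350 kg) + (two 227.5 kg packs = 455 kg) = 805 kg.
805 kg ≤ 1000 kg (road limit, Category OX) — within limit.
Category FL quantity: two 242.5 L containers = 485 L.
485 L is within the road limit of 500 L for Category FL.
The segregation rule (Category OX with Category CG) does not apply to Category OX with Category FL.
Every hazard category is within its road limit and no segregation rule is violated.

Yes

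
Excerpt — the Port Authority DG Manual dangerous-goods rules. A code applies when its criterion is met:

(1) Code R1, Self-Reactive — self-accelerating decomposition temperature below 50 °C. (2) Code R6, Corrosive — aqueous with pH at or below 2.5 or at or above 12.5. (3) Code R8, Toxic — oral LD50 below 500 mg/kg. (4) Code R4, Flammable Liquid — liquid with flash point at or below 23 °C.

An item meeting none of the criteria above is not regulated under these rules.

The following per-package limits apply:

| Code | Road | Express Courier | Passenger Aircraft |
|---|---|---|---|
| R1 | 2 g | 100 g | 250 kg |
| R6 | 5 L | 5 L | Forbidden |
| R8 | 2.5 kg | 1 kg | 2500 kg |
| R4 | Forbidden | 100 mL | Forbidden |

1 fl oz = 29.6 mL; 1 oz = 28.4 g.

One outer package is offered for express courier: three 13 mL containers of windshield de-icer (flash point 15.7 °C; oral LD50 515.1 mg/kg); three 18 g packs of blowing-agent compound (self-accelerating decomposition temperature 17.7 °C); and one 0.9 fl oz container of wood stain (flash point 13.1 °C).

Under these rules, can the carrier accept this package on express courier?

The windshield de-icer has flash point 15.7 °C, which is ≤ 23 °C, so it is Code R4 (Flammable Liquid).
With self-accelerating decomposition temperature 17.7 °C (< 50 °C), the blowing-agent compound falls in Code R1.
Wood stain: flash point 13.1 °C ≤ 23 °C → Code R4 (Flammable Liquid).
Total Code R4: (three 13 mL containers = 39 mL) + (one 0.9 fl oz container = 26.64 mL) = 65.64 mL.
That is within the Code R4 express courier limit of 100 mL.
Code R1 quantity: three 18 g packs = 54 g.
54 g ≤ 100 g (express courier limit, Code R1) — within limit.
Every hazard code is within its express courier limit and no segregation rule is violated.

Yes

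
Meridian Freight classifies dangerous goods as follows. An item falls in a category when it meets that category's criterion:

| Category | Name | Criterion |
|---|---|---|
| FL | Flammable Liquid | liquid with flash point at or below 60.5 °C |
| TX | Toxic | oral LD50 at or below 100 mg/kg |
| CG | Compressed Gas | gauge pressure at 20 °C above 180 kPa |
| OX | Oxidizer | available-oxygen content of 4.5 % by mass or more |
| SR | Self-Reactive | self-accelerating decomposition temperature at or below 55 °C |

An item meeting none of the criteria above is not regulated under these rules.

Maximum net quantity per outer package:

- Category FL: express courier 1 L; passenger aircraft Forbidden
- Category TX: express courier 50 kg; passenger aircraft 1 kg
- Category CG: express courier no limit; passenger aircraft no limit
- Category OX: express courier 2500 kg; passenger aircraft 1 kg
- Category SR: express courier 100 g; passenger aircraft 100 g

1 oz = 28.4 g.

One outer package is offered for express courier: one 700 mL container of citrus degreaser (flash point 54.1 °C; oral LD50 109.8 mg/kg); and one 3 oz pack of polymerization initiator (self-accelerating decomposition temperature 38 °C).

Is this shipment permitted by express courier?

Yes

With flash point 54.1 °C (≤ 60.5 °C), the citrus degreaser falls in Category FL.
Self-accelerating decomposition temperature 38 °C meets the Category SR criterion (Self-Reactive), so the polymerization initiator is Category SR.
Category SR quantity: one 3 oz pack = 85.2 g.
85.2 g is within the express courier limit of 100 g for Category SR.
Category FL quantity: 700 mL.
700 mL is within the express courier limit of 1 L for Category FL.
Every hazard category is within its express courier limit and no segregation rule is violated.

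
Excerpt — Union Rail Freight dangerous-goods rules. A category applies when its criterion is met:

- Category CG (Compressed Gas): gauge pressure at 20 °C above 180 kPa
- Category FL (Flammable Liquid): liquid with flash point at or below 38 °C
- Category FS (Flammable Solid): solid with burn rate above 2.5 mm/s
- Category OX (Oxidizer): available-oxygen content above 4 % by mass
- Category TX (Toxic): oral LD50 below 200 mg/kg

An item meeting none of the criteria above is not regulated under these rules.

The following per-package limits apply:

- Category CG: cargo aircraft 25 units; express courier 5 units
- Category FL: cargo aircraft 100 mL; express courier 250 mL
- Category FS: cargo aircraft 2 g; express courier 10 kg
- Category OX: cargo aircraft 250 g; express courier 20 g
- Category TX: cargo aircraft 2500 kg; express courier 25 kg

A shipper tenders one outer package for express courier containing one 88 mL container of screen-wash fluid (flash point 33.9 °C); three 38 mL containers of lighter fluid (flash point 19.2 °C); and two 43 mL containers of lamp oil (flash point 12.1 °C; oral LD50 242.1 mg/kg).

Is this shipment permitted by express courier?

No

Screen-wash fluid: flash point 33.9 °C ≤ 38 °C → Category FL (Flammable Liquid).
Flash point 19.2 °C meets the Category FL criterion (Flammable Liquid), so the lighter fluid is Category FL.
Lamp oil: flash point 12.1 °C ≤ 38 °C → Category FL (Flammable Liquid).
Total Category FL: 88 mL + (three 38 mL containers = 114 mL) + (two 43 mL containers = 86 mL) = 288 mL.
288 mL exceeds the express courier limit of 250 mL for Category FL.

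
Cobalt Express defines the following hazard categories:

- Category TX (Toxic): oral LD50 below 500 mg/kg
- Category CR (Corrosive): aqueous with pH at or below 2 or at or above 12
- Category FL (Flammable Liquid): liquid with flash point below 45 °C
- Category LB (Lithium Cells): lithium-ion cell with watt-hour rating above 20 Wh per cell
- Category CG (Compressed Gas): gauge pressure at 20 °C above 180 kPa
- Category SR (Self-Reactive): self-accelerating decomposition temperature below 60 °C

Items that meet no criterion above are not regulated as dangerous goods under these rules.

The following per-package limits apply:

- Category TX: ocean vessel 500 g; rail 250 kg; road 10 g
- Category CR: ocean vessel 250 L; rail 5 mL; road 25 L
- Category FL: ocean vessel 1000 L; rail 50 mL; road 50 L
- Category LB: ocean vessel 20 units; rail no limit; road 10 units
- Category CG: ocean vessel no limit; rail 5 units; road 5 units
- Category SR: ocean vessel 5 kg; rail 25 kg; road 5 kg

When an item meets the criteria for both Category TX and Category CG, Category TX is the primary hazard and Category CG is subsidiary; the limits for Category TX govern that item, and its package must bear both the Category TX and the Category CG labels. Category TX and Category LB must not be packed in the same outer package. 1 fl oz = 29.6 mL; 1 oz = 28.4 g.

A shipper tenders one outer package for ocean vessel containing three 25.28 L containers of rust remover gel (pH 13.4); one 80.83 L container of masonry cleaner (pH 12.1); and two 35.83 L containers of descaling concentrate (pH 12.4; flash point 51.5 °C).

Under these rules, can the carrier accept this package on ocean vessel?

Yes

pH 13.4 meets the Category CR criterion (Corrosive), so the rust remover gel is Category CR.
pH 12.1 meets the Category CR criterion (Corrosive), so the masonry cleaner is Category CR.
With pH 12.4 (≥ 12), the descaling concentrate falls in Category CR.
Total Category CR: (three 25.28 L containers = 75.84 L) + 80.83 L + (two 35.83 L containers = 71.66 L) = 228.33 L.
228.33 L ≤ 250 L (ocean vessel limit, Category CR) — within limit.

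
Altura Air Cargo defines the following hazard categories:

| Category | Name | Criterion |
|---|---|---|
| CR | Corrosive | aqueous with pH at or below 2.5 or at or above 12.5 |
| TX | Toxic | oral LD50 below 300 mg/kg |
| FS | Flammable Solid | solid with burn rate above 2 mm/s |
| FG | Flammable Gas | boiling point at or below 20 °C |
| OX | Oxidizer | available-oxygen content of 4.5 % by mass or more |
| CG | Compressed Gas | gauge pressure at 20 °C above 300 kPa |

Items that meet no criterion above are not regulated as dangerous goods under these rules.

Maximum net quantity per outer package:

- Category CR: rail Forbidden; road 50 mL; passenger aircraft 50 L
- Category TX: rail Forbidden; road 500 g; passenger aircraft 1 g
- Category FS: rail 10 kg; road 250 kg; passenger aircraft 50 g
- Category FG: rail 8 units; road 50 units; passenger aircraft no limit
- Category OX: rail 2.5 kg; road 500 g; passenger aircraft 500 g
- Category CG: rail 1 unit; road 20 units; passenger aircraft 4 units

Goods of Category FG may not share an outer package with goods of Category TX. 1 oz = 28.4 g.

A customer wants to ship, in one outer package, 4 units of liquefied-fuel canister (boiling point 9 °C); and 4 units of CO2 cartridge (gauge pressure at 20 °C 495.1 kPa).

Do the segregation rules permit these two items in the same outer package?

Liquefied-fuel canister: boiling point 9 °C ≤ 20 °C → Category FG (Flammable Gas).
Gauge pressure at 20 °C 495.1 kPa meets the Category CG criterion (Compressed Gas), so the CO2 cartridge is Category CG.
No segregation rule bars Category FG with Category CG.

Yes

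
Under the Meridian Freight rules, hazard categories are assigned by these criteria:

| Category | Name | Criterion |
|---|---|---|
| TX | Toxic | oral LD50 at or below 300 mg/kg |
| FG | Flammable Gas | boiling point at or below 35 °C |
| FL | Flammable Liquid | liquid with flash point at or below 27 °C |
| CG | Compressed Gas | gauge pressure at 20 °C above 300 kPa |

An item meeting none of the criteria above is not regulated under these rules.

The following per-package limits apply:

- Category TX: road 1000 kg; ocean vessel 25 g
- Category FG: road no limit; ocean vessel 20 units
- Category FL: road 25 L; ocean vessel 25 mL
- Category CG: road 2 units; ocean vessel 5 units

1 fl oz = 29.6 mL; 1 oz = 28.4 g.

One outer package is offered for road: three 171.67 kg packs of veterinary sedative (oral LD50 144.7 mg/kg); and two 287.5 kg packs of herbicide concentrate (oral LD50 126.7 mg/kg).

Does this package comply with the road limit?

Oral LD50 144.7 mg/kg meets the Category TX criterion (Toxic), so the veterinary sedative is Category TX.
The herbicide concentrate has oral LD50 126.7 mg/kg, which is ≤ 300 mg/kg, so it is Category TX (Toxic).
Total Category TX: (three 171.67 kg packs = 515.01 kg) + (two 287.5 kg packs = 575 kg) = 1090.01 kg.
1090.01 kg exceeds the road limit of 1000 kg for Category TX.

No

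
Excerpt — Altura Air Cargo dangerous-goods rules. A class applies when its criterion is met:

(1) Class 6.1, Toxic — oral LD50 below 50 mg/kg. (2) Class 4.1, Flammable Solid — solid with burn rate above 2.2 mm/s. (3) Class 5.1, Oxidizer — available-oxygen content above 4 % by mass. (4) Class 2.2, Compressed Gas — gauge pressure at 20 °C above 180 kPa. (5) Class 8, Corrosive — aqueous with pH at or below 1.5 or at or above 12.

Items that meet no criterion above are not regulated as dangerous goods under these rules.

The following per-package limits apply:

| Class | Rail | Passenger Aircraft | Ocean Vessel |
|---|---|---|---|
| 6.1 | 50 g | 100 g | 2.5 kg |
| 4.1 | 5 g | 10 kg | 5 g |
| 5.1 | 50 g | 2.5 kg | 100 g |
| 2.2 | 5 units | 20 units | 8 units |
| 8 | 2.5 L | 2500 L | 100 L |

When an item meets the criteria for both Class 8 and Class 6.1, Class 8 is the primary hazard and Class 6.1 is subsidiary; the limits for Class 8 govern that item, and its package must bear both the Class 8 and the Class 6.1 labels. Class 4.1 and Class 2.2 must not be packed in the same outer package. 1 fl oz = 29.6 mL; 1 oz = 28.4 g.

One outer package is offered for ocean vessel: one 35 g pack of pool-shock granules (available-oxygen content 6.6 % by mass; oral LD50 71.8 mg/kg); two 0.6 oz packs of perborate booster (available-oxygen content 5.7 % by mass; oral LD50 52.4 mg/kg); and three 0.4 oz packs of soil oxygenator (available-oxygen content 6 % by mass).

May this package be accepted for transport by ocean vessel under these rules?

No

The pool-shock granules have available-oxygen content 6.6 % by mass, which is > 4 % by mass, so they are Class 5.1 (Oxidizer).
Perborate booster: available-oxygen content 5.7 % by mass > 4 % by mass → Class 5.1 (Oxidizer).
Available-oxygen content 6 % by mass meets the Class 5.1 criterion (Oxidizer), so the soil oxygenator is Class 5.1.
Total Class 5.1: 35 g + (two 0.6 oz packs = 34.08 g) + (three 0.4 oz packs = 34.08 g) = 103.16 g.
103.16 g exceeds the ocean vessel limit of 100 g for Class 5.1.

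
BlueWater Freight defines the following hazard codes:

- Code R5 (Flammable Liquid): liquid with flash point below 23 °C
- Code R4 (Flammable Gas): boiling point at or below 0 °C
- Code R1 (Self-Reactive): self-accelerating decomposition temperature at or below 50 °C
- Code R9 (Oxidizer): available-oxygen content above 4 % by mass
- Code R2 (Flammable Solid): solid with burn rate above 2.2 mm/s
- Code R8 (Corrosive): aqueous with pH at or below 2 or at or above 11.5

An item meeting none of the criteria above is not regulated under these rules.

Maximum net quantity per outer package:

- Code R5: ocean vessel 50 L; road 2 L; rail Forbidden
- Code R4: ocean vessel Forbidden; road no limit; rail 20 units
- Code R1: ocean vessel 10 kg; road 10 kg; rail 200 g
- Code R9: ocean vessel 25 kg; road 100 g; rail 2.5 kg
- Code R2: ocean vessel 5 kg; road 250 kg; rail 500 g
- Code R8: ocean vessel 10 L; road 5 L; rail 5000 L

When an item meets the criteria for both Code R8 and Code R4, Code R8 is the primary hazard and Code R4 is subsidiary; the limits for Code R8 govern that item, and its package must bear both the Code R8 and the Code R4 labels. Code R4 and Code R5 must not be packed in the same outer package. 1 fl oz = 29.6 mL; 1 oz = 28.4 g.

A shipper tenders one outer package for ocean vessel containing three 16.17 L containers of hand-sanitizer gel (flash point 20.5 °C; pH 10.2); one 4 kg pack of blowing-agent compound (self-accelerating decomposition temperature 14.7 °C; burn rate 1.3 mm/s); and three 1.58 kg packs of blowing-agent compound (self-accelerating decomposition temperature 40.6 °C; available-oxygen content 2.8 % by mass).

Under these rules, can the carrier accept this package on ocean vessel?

Yes

Flash point 20.5 °C meets the Code R5 criterion (Flammable Liquid), so the hand-sanitizer gel is Code R5.
The blowing-agent compound has self-accelerating decomposition temperature 14.7 °C, which is ≤ 50 °C, so it is Code R1 (Self-Reactive).
Blowing-agent compound: self-accelerating decomposition temperature 40.6 °C ≤ 50 °C → Code R1 (Self-Reactive).
Code R5 quantity: three 16.17 L containers = 48.51 L.
That is within the Code R5 ocean vessel limit of 50 L.
Total Code R1: 4 kg + (three 1.58 kg packs = 4.74 kg) = 8.74 kg.
8.74 kg ≤ 10 kg (ocean vessel limit, Code R1) — within limit.
The segregation rule (Code R4 with Code R5) does not apply to Code R5 with Code R1.
Every hazard code is within its ocean vessel limit and no segregation rule is violated.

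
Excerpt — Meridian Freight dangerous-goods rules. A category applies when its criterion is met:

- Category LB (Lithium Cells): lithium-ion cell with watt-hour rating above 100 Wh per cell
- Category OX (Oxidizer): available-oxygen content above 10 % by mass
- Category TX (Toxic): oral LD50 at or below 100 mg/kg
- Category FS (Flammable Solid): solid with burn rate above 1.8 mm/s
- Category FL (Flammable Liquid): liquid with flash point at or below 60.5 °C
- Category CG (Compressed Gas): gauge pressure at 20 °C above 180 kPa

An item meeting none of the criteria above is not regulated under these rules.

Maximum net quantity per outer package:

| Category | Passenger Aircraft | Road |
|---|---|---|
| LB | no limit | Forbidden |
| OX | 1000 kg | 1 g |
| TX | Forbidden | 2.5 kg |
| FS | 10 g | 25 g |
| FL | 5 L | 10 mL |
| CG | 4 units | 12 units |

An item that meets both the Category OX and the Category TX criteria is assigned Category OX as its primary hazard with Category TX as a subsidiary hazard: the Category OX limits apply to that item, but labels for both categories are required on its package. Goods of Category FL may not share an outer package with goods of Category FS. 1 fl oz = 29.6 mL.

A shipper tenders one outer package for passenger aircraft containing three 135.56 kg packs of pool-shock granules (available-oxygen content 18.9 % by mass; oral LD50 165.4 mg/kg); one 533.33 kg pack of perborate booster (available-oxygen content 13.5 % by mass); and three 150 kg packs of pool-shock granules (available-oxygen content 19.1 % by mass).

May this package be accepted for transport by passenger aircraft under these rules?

No

With available-oxygen content 18.9 % by mass (> 10 % by mass), the pool-shock granules fall in Category OX.
With available-oxygen content 13.5 % by mass (> 10 % by mass), the perborate booster falls in Category OX.
Pool-shock granules: available-oxygen content 19.1 % by mass > 10 % by mass → Category OX (Oxidizer).
Category OX net quantity: (three 135.56 kg packs = 406.68 kg) + 533.33 kg + (three 150 kg packs = 450 kg) = 1390.01 kg.
That exceeds the Category OX passenger aircraft limit of 1000 kg.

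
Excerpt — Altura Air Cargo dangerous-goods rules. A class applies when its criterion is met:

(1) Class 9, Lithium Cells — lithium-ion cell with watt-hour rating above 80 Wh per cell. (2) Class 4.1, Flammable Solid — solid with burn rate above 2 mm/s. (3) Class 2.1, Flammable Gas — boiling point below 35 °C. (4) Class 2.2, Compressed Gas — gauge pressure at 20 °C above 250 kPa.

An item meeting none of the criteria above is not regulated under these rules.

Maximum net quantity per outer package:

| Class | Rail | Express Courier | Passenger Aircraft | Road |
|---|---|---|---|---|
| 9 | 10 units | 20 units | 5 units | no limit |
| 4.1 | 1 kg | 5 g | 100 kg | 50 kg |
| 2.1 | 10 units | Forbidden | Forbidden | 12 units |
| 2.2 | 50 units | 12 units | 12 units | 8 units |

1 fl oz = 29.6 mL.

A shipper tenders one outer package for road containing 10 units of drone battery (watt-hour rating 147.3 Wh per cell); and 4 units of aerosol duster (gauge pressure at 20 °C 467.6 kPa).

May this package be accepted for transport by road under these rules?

Watt-hour rating 147.3 Wh per cell meets the Class 9 criterion (Lithium Cells), so the drone battery is Class 9.
The aerosol duster has gauge pressure at 20 °C 467.6 kPa, which is > 250 kPa, so it is Class 2.2 (Compressed Gas).
Class 2.2 quantity: 4 units.
That is within the Class 2.2 road limit of 8 units.
Class 9 quantity: 10 units.
Class 9 has no per-package limit by road.
Every hazard class is within its road limit and no segregation rule is violated.

Yes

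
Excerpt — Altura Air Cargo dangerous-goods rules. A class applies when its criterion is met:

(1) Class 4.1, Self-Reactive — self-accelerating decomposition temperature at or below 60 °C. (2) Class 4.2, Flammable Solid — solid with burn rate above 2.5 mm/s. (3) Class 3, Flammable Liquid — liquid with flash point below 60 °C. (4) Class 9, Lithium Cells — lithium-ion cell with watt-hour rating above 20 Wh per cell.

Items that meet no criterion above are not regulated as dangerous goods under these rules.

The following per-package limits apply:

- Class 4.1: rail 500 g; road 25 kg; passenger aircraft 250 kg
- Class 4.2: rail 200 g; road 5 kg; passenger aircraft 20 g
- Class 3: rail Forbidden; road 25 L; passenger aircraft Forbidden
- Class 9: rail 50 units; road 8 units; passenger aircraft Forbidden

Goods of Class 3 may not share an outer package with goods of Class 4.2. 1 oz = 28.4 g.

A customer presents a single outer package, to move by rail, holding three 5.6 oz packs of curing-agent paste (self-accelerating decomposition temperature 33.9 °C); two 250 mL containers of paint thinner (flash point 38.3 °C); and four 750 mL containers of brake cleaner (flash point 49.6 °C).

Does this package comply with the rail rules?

Curing-agent paste: self-accelerating decomposition temperature 33.9 °C ≤ 60 °C → Class 4.1 (Self-Reactive).
With flash point 38.3 °C (< 60 °C), the paint thinner falls in Class 3.
Flash point 49.6 °C meets the Class 3 criterion (Flammable Liquid), so the brake cleaner is Class 3.
Class 3 net quantity: (two 250 mL containers = 500 mL) + (four 750 mL containers = 3 L) = 3.5 L.
By rail, Class 3 is Forbidden regardless of quantity.
Class 4.1 quantity: three 5.6 oz packs = 477.12 g.
That is within the Class 4.1 rail limit of 500 g.
The segregation rule (Class 3 with Class 4.2) does not apply to Class 3 with Class 4.1.

No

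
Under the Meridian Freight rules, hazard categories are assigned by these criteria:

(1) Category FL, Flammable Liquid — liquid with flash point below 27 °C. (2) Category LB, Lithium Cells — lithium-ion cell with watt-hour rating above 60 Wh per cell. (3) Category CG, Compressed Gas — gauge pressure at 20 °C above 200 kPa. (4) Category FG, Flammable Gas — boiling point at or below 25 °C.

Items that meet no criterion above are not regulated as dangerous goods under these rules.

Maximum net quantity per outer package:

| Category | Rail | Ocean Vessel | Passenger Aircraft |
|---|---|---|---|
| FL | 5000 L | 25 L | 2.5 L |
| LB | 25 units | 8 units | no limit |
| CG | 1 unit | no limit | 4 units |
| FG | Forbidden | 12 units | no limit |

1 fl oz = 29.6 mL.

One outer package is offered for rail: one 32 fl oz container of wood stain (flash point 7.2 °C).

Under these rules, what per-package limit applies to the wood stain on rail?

Wood stain: flash point 7.2 °C < 27 °C → Category FL (Flammable Liquid).
The rail limit for Category FL is 5000 L.

5000 L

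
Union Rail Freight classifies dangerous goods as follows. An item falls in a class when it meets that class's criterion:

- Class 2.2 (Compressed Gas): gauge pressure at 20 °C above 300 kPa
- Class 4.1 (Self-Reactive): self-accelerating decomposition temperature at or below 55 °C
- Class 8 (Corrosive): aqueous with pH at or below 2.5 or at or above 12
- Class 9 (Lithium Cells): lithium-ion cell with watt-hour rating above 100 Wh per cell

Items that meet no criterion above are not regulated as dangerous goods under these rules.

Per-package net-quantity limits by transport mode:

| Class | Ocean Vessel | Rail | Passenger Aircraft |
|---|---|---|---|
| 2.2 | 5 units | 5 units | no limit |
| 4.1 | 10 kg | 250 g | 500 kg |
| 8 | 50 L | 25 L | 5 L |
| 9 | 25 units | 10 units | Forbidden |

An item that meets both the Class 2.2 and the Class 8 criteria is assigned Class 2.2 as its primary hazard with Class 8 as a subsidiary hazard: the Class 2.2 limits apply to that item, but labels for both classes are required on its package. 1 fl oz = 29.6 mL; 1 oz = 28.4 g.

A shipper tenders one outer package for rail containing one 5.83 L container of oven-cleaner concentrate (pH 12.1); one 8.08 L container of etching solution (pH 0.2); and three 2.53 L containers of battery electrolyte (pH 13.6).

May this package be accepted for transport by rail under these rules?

Yes

Oven-cleaner concentrate: pH 12.1 ≥ 12 → Class 8 (Corrosive).
pH 0.2 meets the Class 8 criterion (Corrosive), so the etching solution is Class 8.
With pH 13.6 (≥ 12), the battery electrolyte falls in Class 8.
Class 8 net quantity: 5.83 L + 8.08 L + (three 2.53 L containers = 7.59 L) = 21.5 L.
That is within the Class 8 rail limit of 25 L.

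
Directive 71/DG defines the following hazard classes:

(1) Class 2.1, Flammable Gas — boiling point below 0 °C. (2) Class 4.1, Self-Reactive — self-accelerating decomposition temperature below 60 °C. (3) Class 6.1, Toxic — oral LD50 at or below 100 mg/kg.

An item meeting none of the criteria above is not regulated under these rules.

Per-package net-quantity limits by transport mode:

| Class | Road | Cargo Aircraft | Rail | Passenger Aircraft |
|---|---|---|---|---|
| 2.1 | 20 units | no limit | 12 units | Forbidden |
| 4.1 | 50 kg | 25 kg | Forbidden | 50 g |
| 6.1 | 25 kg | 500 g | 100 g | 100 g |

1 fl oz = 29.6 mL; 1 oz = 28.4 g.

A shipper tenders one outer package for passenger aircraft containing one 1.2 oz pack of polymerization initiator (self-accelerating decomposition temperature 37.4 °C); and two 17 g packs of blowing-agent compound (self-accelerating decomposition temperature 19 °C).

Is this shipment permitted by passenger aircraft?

No

Self-accelerating decomposition temperature 37.4 °C meets the Class 4.1 criterion (Self-Reactive), so the polymerization initiator is Class 4.1.
The blowing-agent compound has self-accelerating decomposition temperature 19 °C, which is < 60 °C, so it is Class 4.1 (Self-Reactive).
Class 4.1 net quantity: (one 1.2 oz pack = 34.08 g) + (two 17 g packs = 34 g) = 68.08 g.
68.08 g exceeds the passenger aircraft limit of 50 g for Class 4.1.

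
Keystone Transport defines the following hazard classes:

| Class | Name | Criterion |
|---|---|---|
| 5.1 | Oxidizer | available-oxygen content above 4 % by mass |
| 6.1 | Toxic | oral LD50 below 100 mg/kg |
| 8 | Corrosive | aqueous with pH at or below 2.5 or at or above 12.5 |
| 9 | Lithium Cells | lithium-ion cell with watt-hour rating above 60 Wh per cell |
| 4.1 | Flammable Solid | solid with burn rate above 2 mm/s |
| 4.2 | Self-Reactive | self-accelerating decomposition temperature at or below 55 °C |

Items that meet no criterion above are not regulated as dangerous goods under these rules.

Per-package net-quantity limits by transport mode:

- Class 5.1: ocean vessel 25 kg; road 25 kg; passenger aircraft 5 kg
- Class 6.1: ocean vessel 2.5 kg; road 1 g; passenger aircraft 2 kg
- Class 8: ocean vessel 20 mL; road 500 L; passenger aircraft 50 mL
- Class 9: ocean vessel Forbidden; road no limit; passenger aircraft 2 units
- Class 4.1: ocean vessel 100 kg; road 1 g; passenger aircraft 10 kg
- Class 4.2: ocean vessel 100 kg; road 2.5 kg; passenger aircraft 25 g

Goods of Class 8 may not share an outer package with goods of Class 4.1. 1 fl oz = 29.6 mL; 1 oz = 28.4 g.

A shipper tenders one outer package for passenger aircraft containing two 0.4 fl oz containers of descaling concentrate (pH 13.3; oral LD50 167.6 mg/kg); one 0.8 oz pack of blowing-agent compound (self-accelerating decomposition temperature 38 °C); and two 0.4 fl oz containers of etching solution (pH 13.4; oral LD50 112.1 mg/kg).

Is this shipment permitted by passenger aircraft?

Yes

With pH 13.3 (≥ 12.5), the descaling concentrate falls in Class 8.
The blowing-agent compound has self-accelerating decomposition temperature 38 °C, which is ≤ 55 °C, so it is Class 4.2 (Self-Reactive).
With pH 13.4 (≥ 12.5), the etching solution falls in Class 8.
Total Class 8: (two 0.4 fl oz containers = 23.68 mL) + (two 0.4 fl oz containers = 23.68 mL) = 47.36 mL.
47.36 mL is within the passenger aircraft limit of 50 mL for Class 8.
Class 4.2 quantity: one 0.8 oz pack = 22.72 g.
22.72 g ≤ 25 g (passenger aircraft limit, Class 4.2) — within limit.
The segregation rule (Class 8 with Class 4.1) does not apply to Class 8 with Class 4.2.
Every hazard class is within its passenger aircraft limit and no segregation rule is violated.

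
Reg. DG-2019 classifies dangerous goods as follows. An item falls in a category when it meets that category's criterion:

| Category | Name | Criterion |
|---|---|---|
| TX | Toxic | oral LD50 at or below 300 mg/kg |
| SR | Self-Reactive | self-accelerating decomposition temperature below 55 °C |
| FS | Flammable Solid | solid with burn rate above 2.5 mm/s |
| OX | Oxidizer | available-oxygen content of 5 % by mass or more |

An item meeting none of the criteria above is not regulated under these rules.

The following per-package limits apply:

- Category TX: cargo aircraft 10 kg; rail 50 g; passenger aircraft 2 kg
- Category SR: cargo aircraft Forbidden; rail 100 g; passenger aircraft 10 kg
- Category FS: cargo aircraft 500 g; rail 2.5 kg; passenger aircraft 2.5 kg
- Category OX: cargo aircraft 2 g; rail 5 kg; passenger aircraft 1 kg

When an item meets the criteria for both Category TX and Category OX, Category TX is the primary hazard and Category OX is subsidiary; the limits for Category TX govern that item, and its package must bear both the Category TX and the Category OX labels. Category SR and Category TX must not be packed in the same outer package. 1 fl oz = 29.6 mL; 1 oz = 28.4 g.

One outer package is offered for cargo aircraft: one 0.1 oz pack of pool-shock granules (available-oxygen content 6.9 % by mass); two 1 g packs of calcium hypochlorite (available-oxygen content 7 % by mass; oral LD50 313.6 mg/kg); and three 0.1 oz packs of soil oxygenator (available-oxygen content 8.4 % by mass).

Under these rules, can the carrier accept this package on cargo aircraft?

No

Available-oxygen content 6.9 % by mass meets the Category OX criterion (Oxidizer), so the pool-shock granules are Category OX.
Available-oxygen content 7 % by mass meets the Category OX criterion (Oxidizer), so the calcium hypochlorite is Category OX.
The soil oxygenator has available-oxygen content 8.4 % by mass, which is ≥ 5 % by mass, so it is Category OX (Oxidizer).
Category OX net quantity: (one 0.1 oz pack = 2.84 g) + (two 1 g packs = 2 g) + (three 0.1 oz packs = 8.52 g) = 13.36 g.
13.36 g > 2 g (cargo aircraft limit, Category OX) — over the limit.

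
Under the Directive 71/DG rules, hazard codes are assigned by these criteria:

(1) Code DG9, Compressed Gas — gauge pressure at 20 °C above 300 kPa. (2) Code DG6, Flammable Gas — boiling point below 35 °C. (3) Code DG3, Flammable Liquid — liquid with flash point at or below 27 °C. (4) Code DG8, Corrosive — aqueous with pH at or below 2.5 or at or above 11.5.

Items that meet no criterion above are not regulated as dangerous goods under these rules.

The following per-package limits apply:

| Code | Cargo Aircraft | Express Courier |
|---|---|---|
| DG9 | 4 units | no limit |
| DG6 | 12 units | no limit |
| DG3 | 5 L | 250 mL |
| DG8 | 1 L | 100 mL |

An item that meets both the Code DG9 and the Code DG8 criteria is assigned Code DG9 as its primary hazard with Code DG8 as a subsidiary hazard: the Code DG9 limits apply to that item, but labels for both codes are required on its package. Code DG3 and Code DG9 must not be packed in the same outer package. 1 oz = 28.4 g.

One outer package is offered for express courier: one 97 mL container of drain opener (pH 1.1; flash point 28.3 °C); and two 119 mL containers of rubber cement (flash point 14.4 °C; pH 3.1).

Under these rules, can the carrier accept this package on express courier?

The drain opener has pH 1.1, which is ≤ 2.5, so it is Code DG8 (Corrosive).
Rubber cement: flash point 14.4 °C ≤ 27 °C → Code DG3 (Flammable Liquid).
Code DG3 quantity: two 119 mL containers = 238 mL.
That is within the Code DG3 express courier limit of 250 mL.
Code DG8 quantity: 97 mL.
That is within the Code DG8 express courier limit of 100 mL.
The segregation rule (Code DG3 with Code DG9) does not apply to Code DG3 with Code DG8.
Every hazard code is within its express courier limit and no segregation rule is violated.

Yes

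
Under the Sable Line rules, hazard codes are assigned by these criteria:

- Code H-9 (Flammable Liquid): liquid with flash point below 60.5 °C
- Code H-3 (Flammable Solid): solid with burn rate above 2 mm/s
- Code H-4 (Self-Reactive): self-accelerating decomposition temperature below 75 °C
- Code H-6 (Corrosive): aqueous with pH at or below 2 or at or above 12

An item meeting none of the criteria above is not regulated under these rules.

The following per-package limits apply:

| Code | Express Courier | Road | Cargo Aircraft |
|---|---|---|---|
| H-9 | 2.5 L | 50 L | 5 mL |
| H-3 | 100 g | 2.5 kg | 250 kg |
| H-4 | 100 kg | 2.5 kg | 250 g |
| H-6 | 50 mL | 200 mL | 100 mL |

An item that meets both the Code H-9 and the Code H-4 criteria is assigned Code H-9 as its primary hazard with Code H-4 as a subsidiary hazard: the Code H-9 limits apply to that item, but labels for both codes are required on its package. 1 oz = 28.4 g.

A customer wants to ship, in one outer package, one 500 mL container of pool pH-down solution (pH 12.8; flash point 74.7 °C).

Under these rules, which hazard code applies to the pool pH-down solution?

Code H-6

Pool pH-down solution: pH 12.8 ≥ 12 → Code H-6 (Corrosive).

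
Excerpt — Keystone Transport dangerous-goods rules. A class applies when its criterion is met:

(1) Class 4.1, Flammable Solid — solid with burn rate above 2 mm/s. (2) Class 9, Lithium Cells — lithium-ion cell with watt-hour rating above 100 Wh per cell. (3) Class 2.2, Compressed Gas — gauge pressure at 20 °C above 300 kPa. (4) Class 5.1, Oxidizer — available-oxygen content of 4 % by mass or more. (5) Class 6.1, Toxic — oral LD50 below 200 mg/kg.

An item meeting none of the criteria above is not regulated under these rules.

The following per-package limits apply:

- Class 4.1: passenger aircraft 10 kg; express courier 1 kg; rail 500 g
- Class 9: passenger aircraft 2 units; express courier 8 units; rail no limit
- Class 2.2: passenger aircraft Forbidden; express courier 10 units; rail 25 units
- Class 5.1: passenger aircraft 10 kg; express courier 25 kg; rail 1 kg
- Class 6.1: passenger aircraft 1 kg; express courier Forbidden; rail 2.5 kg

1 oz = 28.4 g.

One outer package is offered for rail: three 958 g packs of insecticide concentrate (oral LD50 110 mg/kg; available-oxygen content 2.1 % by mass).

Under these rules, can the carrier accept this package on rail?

The insecticide concentrate has oral LD50 110 mg/kg, which is < 200 mg/kg, so it is Class 6.1 (Toxic).
Class 6.1 quantity: three 958 g packs = 2.874 kg.
That exceeds the Class 6.1 rail limit of 2.5 kg.

No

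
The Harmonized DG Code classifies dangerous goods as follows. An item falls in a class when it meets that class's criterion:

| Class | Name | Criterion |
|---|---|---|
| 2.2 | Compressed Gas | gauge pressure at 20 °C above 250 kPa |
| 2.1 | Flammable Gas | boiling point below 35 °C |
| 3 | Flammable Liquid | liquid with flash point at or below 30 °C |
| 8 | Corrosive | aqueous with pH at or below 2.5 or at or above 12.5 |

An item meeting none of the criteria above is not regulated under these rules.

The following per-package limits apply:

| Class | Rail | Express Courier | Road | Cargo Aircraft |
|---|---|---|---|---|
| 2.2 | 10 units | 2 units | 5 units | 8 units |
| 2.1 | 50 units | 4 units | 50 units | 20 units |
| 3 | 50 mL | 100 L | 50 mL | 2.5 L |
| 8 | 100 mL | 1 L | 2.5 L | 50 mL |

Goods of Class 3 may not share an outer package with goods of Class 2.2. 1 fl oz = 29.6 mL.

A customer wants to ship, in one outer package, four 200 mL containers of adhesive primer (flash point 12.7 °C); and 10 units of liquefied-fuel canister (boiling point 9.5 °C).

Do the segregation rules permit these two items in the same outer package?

Adhesive primer: flash point 12.7 °C ≤ 30 °C → Class 3 (Flammable Liquid).
Boiling point 9.5 °C meets the Class 2.1 criterion (Flammable Gas), so the liquefied-fuel canister is Class 2.1.
No segregation rule bars Class 3 with Class 2.1.

Yes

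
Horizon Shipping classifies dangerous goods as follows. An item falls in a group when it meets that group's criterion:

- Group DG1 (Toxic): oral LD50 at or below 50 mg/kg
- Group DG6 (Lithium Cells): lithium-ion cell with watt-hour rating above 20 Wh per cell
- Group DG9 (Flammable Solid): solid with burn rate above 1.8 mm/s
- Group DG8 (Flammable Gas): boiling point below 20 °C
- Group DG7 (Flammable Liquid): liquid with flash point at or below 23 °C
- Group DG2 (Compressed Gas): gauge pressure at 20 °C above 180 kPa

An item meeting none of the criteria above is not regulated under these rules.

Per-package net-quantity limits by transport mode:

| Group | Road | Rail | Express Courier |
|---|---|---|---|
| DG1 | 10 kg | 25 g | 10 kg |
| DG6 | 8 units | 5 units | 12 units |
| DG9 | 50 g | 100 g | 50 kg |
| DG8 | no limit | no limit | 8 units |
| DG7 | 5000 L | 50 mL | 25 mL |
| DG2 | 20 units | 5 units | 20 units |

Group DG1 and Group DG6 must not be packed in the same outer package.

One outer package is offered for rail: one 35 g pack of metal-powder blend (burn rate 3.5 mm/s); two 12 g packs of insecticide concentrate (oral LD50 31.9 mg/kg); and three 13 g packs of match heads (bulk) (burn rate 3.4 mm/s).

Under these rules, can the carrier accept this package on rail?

Burn rate 3.5 mm/s meets the Group DG9 criterion (Flammable Solid), so the metal-powder blend is Group DG9.
With oral LD50 31.9 mg/kg (≤ 50 mg/kg), the insecticide concentrate falls in Group DG1.
Match heads (bulk): burn rate 3.4 mm/s > 1.8 mm/s → Group DG9 (Flammable Solid).
Total Group DG9: 35 g + (three 13 g packs = 39 g) = 74 g.
74 g ≤ 100 g (rail limit, Group DG9) — within limit.
Group DG1 quantity: two 12 g packs = 24 g.
24 g is within the rail limit of 25 g for Group DG1.
The segregation rule (Group DG1 with Group DG6) does not apply to Group DG9 with Group DG1.
Every hazard group is within its rail limit and no segregation rule is violated.

Yes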